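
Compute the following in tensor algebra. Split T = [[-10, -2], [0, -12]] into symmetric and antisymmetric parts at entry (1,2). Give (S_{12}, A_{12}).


T_{12} = -2
T_{21} = 0
S_{12} = (-2 + 0)/2 = -2/2 = -1
A_{12} = (-2 - 0)/2 = -2/2 = -1
Check: S + A = -1 + -1 = -2 = T_{12}.

(-1, -1)


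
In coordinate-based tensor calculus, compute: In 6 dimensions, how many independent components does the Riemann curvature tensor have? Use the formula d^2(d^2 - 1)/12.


The Riemann tensor in d dimensions has d^2(d^2 - 1)/12 independent components.
d = 6, so d^2 = 36
d^2 - 1 = 35
d^2(d^2 - 1) = 36 * 35 = 1260
Divide by 12: 1260 / 12 = 105

105


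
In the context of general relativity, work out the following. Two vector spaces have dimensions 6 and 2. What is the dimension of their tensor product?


The dimension of a tensor product is the product of dimensions.
dim(V) = 6, dim(W) = 2
dim(V (x) W) = 6 * 2 = 12

12


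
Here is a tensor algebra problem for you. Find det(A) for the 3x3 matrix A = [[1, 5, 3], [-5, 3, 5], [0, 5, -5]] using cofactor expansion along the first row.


Expanding along the first row, det(A) = a11*M_11 - a12*M_12 + a13*M_13, where M_1j is the (1,j) minor.
Minor M_11 = 3*-5 - 5*5 = -40
Minor M_12 = -5*-5 - 5*0 = 25
Minor M_13 = -5*5 - 3*0 = -25
det = 1*(-40) - 5*(25) + 3*(-25)
    = -40 - 125 + -75
    = -240

-240


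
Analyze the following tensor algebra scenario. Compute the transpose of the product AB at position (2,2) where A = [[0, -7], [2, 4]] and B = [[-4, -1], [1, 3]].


(AB)^T_{ij} = (AB)_{ji} = sum_k A_{jk} B_{ki}.
For i=2, j=2 we need (AB)_{22}:
A_{21} * B_{12} = 2 * -1 = -2
A_{22} * B_{22} = 4 * 3 = 12
Sum = -2 + 12 = 10

10


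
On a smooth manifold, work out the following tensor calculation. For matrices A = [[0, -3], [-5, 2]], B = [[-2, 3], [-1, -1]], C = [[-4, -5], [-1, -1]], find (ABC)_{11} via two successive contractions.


(ABC)_{11} = sum_m (AB)_{1m} C_{m1}. First compute row 1 of AB.
(AB)_{11} = 0*-2 + -3*-1 = 3
(AB)_{12} = 0*3 + -3*-1 = 3
Now contract with column 1 of C:
(AB)_{11} * C_{11} = 3 * -4 = -12
(AB)_{12} * C_{21} = 3 * -1 = -3
(ABC)_{11} = -12 + -3 = -15

-15


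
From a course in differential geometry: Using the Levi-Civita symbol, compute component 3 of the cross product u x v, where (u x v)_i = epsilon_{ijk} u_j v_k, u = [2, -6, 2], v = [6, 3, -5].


(u x v)_3 = sum_{j,k} epsilon_{3jk} u_j v_k. Only permutations of (1,2,3) contribute; the two non-zero terms are:
eps_{312} u_1 v_2 = 1 * 2 * 3 = 6
eps_{321} u_2 v_1 = -1 * -6 * 6 = 36
(u x v)_3 = 42

42


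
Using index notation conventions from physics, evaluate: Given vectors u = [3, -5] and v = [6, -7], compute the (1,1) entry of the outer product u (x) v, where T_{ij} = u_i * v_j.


The outer product entry T_{ij} = u_i * v_j.
We need i=1, j=1.
u_1 = 3, v_1 = 6
T_{1,1} = 3 * 6 = 18

18


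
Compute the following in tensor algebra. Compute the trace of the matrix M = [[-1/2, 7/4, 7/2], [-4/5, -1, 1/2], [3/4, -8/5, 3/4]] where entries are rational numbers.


The trace is the sum of diagonal entries.
Diagonal: M[1,1] = -1/2, M[2,2] = -1, M[3,3] = 3/4
Tr(M) = -1/2 + -1 + 3/4
Computing step by step:
After adding M[1,1]: -1/2
After adding M[2,2]: -3/2
After adding M[3,3]: -3/4
Tr(M) = -3/4

-3/4


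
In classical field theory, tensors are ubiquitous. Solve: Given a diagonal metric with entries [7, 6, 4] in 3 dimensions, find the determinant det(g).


For a diagonal metric, the determinant is the product of diagonal entries.
Diagonal entries: 7, 6, 4
det(g) = 7 * 6 * 4 = 168

168


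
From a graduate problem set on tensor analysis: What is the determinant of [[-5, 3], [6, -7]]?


For a 2x2 matrix [[a, b], [c, d]], det = a*d - b*c.
a = -5, b = 3, c = 6, d = -7
a*d = -5 * -7 = 35
b*c = 3 * 6 = 18
det = 35 - 18 = 17

17


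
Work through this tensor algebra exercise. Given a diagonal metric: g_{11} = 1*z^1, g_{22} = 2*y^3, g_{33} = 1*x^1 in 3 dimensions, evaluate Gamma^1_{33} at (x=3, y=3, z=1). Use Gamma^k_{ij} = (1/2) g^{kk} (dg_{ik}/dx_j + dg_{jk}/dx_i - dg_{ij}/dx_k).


For a diagonal metric, Gamma^k_{ij} = (1/2) g^{kk} (dg_{ik}/dx_j + dg_{jk}/dx_i - dg_{ij}/dx_k).
The metric is diagonal, so g_{ab} = 0 for a != b.
At the given point: g_{11} = 1, g_{22} = 54, g_{33} = 3
g^{11} = 1/1
dg_{31}/dx_3 = 0 (off-diagonal)
dg_{31}/dx_3 = 0 (off-diagonal)
dg_{33}/dx_1 = dg_{33}/dx_1 = 1
Numerator = 0 + 0 - 1 = -1
Gamma^1_{33} = -1 / (2 * 1) = -1/2

-1/2


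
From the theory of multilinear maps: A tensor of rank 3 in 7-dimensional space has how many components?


The number of components of a rank-r tensor in d dimensions is d^r.
Here d = 7 and r = 3.
7^3 = 343

343


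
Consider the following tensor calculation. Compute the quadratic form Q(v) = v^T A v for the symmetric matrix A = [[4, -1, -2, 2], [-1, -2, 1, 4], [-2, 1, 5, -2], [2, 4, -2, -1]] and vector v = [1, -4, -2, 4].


First compute Av:
(Av)_1 = 4*1 + -1*-4 + -2*-2 + 2*4 = 20
(Av)_2 = -1*1 + -2*-4 + 1*-2 + 4*4 = 21
(Av)_3 = -2*1 + 1*-4 + 5*-2 + -2*4 = -24
(Av)_4 = 2*1 + 4*-4 + -2*-2 + -1*4 = -14
Av = [20, 21, -24, -14]
Then v^T (Av) = 1*20 + -4*21 + -2*-24 + 4*-14
= 20 + -84 + 48 + -56 = -72

-72


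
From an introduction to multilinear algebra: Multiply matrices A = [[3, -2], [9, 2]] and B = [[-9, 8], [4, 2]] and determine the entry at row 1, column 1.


(AB)_{ij} = sum_k A_{ik} B_{kj}.
For i=1, j=1:
A_{11} * B_{11} = 3 * -9 = -27
A_{12} * B_{21} = -2 * 4 = -8
Sum = -27 + -8 = -35

-35


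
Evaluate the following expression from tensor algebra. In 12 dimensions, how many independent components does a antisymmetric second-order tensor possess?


A antisymmetric rank-2 tensor in d dimensions has d(d-1)/2 independent components.
d = 12
d(d-1)/2 = 12 * 11 / 2 = 132 / 2 = 66

66


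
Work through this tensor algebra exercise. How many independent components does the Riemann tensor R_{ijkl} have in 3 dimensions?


The Riemann tensor in d dimensions has d^2(d^2 - 1)/12 independent components.
d = 3, so d^2 = 9
d^2 - 1 = 8
d^2(d^2 - 1) = 9 * 8 = 72
Divide by 12: 72 / 12 = 6

6


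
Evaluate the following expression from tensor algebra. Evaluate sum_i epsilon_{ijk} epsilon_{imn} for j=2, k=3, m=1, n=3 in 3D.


Using the identity: epsilon_{ijk} epsilon_{imn} = delta_{jm} delta_{kn} - delta_{jn} delta_{km}.
delta_{21} = 0
delta_{33} = 1
delta_{23} = 0
delta_{31} = 0
Result = 0 * 1 - 0 * 0 = 0 - 0 = 0

0


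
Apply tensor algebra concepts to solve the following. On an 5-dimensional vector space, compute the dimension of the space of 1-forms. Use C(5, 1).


The dimension of the space of p-forms on an n-dimensional space is C(n, p).
n = 5, p = 1
C(5, 1) = 5! / (1! * 4!) = 5

5


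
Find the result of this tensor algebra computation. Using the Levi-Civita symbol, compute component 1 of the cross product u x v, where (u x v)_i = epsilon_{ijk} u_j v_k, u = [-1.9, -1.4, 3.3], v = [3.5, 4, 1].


(u x v)_1 = sum_{j,k} epsilon_{1jk} u_j v_k. Only permutations of (1,2,3) contribute; the two non-zero terms are:
eps_{123} u_2 v_3 = 1 * -1.4 * 1 = -1.4
eps_{132} u_3 v_2 = -1 * 3.3 * 4 = -13.2
(u x v)_1 = -14.6

-14.6


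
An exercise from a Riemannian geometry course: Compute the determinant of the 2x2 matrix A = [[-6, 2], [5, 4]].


For a 2x2 matrix [[a, b], [c, d]], det = a*d - b*c.
a = -6, b = 2, c = 5, d = 4
a*d = -6 * 4 = -24
b*c = 2 * 5 = 10
det = -24 - 10 = -34

-34


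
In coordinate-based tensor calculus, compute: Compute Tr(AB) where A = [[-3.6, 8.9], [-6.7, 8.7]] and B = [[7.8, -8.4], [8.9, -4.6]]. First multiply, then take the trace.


Tr(AB) = sum_i (AB)_{ii} where (AB)_{ii} = sum_k A_{ik} B_{ki}.
(AB)_{11} = -3.6*7.8 + 8.9*8.9 = 51.13
(AB)_{22} = -6.7*-8.4 + 8.7*-4.6 = 16.26
Tr(AB) = 51.13 + 16.26 = 67.39

67.39


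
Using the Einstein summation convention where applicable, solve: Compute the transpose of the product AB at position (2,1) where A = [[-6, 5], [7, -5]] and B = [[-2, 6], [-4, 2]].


(AB)^T_{ij} = (AB)_{ji} = sum_k A_{jk} B_{ki}.
For i=2, j=1 we need (AB)_{12}:
A_{11} * B_{12} = -6 * 6 = -36
A_{12} * B_{22} = 5 * 2 = 10
Sum = -36 + 10 = -26

-26


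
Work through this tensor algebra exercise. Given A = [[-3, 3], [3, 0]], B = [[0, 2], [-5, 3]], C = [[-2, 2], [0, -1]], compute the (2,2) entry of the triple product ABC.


(ABC)_{22} = sum_m (AB)_{2m} C_{m2}. First compute row 2 of AB.
(AB)_{21} = 3*0 + 0*-5 = 0
(AB)_{22} = 3*2 + 0*3 = 6
Now contract with column 2 of C:
(AB)_{21} * C_{12} = 0 * 2 = 0
(AB)_{22} * C_{22} = 6 * -1 = -6
(ABC)_{22} = 0 + -6 = -6

-6


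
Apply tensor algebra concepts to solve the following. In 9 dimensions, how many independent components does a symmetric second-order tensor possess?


A symmetric rank-2 tensor in d dimensions has d(d+1)/2 independent components.
d = 9
d(d+1)/2 = 9 * 10 / 2 = 90 / 2 = 45

45


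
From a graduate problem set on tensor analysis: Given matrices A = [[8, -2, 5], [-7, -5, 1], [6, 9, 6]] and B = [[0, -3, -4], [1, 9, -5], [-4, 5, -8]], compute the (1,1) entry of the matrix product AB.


(AB)_{ij} = sum_k A_{ik} B_{kj}.
For i=1, j=1:
A_{11} * B_{11} = 8 * 0 = 0
A_{12} * B_{21} = -2 * 1 = -2
A_{13} * B_{31} = 5 * -4 = -20
Sum = 0 + -2 + -20 = -22

-22


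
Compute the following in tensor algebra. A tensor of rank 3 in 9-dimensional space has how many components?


The number of components of a rank-r tensor in d dimensions is d^r.
Here d = 9 and r = 3.
9^3 = 729

729


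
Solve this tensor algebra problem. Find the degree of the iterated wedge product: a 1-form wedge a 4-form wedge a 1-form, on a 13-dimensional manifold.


The degree of a wedge product is the sum of the degrees of the individual forms.
Degrees: 1, 4, 1
Total degree = 1 + 4 + 1 = 6

6


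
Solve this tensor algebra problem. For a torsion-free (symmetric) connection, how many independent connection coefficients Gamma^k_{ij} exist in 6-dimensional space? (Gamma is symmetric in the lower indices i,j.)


Christoffel symbols Gamma^k_{ij} are symmetric in i,j, so there are d * d(d+1)/2 independent symbols.
d = 6
d(d+1)/2 = 6 * 7 / 2 = 21
Total = 6 * 21 = 126

126


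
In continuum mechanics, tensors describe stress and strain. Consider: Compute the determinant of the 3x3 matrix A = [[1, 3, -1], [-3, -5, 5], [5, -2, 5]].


Expanding along the first row, det(A) = a11*M_11 - a12*M_12 + a13*M_13, where M_1j is the (1,j) minor.
Minor M_11 = -5*5 - 5*-2 = -15
Minor M_12 = -3*5 - 5*5 = -40
Minor M_13 = -3*-2 - -5*5 = 31
det = 1*(-15) - 3*(-40) + -1*(31)
    = -15 - -120 + -31
    = 74

74


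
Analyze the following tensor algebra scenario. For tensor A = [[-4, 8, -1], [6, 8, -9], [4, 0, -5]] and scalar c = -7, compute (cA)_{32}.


Scalar multiplication: (cA)_{ij} = c * A_{ij}.
c = -7
A_{32} = 0
(cA)_{32} = -7 * 0 = 0

0


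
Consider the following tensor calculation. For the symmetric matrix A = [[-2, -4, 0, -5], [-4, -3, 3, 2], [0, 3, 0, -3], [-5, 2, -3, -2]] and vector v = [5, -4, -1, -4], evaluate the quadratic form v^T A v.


First compute Av:
(Av)_1 = -2*5 + -4*-4 + 0*-1 + -5*-4 = 26
(Av)_2 = -4*5 + -3*-4 + 3*-1 + 2*-4 = -19
(Av)_3 = 0*5 + 3*-4 + 0*-1 + -3*-4 = 0
(Av)_4 = -5*5 + 2*-4 + -3*-1 + -2*-4 = -22
Av = [26, -19, 0, -22]
Then v^T (Av) = 5*26 + -4*-19 + -1*0 + -4*-22
= 130 + 76 + 0 + 88 = 294

294


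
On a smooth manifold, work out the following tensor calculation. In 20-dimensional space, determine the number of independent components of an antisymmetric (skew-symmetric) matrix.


An antisymmetric rank-2 tensor satisfies A_{ij} = -A_{ji}, so diagonal entries are zero.
The independent components are the upper-triangular entries: C(n, 2) = n(n-1)/2.
n = 20
C(20, 2) = 20 * 19 / 2 = 380 / 2 = 190

190


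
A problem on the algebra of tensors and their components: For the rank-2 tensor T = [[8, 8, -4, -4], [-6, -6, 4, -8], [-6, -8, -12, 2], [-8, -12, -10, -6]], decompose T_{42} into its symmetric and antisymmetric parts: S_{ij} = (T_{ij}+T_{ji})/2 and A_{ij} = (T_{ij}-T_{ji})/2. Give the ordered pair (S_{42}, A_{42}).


T_{42} = -12
T_{24} = -8
S_{42} = (-12 + -8)/2 = -20/2 = -10
A_{42} = (-12 - -8)/2 = -4/2 = -2
Check: S + A = -10 + -2 = -12 = T_{42}.

(-10, -2)


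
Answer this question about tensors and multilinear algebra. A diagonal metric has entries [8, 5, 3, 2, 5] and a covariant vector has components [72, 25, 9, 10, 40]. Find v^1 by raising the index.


To raise an index with a diagonal metric: v^i = v_i / g_{ii}.
For index 1: v_1 = 72, g_{11} = 8
v^1 = 72 / 8 = 9

9


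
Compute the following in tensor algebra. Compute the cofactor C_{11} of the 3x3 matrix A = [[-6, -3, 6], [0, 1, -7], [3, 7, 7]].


To find cofactor C_{11}, delete row 1 and column 1.
The resulting 2x2 submatrix is: [[1, -7], [7, 7]]
Minor M_{11} = 1*7 - -7*7
  = 7 - -49 = 56
Sign = (-1)^(1+1) = (-1)^2 = 1
Cofactor C_{11} = 1 * 56 = 56

56


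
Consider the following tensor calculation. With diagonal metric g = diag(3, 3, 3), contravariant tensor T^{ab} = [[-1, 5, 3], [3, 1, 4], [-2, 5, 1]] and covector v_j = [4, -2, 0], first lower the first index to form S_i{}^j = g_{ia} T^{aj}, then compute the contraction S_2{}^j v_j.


Step 1: lower the first index. For a diagonal metric, g_{ia} T^{aj} = g_{ii} T^{ij} (no sum on i).
g_{22} = 3
S_2{}^1 = 3 * T^{21} = 3 * 3 = 9
S_2{}^2 = 3 * T^{22} = 3 * 1 = 3
S_2{}^3 = 3 * T^{23} = 3 * 4 = 12
Step 2: contract S_2{}^j with v_j.
S_2{}^1 * v_1 = 9 * 4 = 36
S_2{}^2 * v_2 = 3 * -2 = -6
S_2{}^3 * v_3 = 12 * 0 = 0
Result = 36 + -6 + 0 = 30

30


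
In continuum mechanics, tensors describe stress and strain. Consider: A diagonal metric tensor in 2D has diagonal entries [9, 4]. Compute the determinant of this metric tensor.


For a diagonal metric, the determinant is the product of diagonal entries.
Diagonal entries: 9, 4
det(g) = 9 * 4 = 36

36


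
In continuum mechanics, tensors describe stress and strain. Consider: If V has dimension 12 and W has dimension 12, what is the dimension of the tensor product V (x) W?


The dimension of a tensor product is the product of dimensions.
dim(V) = 12, dim(W) = 12
dim(V (x) W) = 12 * 12 = 144

144


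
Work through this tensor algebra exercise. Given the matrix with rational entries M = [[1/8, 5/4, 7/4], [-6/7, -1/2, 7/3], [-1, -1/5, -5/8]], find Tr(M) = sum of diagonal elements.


The trace is the sum of diagonal entries.
Diagonal: M[1,1] = 1/8, M[2,2] = -1/2, M[3,3] = -5/8
Tr(M) = 1/8 + -1/2 + -5/8
Computing step by step:
After adding M[1,1]: 1/8
After adding M[2,2]: -3/8
After adding M[3,3]: -1
Tr(M) = -1

-1


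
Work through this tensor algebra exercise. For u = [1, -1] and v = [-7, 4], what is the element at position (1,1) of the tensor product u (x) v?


The outer product entry T_{ij} = u_i * v_j.
We need i=1, j=1.
u_1 = 1, v_1 = -7
T_{1,1} = 1 * -7 = -7

-7


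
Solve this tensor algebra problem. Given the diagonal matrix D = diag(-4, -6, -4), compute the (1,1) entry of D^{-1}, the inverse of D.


For a diagonal matrix, the inverse has entries (D^{-1})_{ii} = 1/d_{ii}.
The diagonal entries are: d_{11} = -4, d_{22} = -6, d_{33} = -4
We need (D^{-1})_{11} = 1/d_{11} = 1/-4 = -1/4

-1/4


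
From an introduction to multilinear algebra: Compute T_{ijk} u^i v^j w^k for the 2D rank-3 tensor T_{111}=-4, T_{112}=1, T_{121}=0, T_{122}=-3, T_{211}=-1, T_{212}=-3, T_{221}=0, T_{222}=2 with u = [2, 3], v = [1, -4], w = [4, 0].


S = sum over i,j,k of T_{ijk} u_i v_j w_k. Expanding all 8 terms:
T_{111}*u_1*v_1*w_1 = -4*2*1*4 = -32  (running total: -32)
T_{112}*u_1*v_1*w_2 = 1*2*1*0 = 0  (running total: -32)
T_{121}*u_1*v_2*w_1 = 0*2*-4*4 = 0  (running total: -32)
T_{122}*u_1*v_2*w_2 = -3*2*-4*0 = 0  (running total: -32)
T_{211}*u_2*v_1*w_1 = -1*3*1*4 = -12  (running total: -44)
T_{212}*u_2*v_1*w_2 = -3*3*1*0 = 0  (running total: -44)
T_{221}*u_2*v_2*w_1 = 0*3*-4*4 = 0  (running total: -44)
T_{222}*u_2*v_2*w_2 = 2*3*-4*0 = 0  (running total: -44)
S = -44

-44


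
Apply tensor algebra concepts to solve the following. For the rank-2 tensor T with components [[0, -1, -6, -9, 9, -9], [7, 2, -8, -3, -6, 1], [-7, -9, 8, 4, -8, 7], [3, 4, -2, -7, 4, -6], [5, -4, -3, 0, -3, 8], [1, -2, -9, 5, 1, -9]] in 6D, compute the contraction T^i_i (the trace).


The contraction (trace) of a rank-2 tensor is the sum of its diagonal elements.
Diagonal entries: A[1,1] = 0, A[2,2] = 2, A[3,3] = 8, A[4,4] = -7, A[5,5] = -3, A[6,6] = -9
Tr(A) = 0 + 2 + 8 + -7 + -3 + -9 = -9

-9


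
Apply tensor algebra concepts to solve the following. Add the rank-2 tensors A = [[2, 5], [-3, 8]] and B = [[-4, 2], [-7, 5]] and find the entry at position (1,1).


Tensor addition is component-wise: (A + B)_{ij} = A_{ij} + B_{ij}.
A_{11} = 2
B_{11} = -4
(A + B)_{11} = 2 + -4 = -2

-2


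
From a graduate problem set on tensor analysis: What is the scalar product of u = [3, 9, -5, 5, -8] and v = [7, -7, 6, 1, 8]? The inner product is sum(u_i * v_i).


The inner product u . v = sum of u_i * v_i.
Term-by-term: 3 * 7, 9 * -7, -5 * 6, 5 * 1, -8 * 8
Products: 21, -63, -30, 5, -64
Sum = 21 + -63 + -30 + 5 + -64 = -131

-131


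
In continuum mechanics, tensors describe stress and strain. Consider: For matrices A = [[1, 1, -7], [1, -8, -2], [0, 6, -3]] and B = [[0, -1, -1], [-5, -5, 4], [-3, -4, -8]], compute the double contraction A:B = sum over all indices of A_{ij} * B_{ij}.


A:B = sum over all i,j of A_{ij} * B_{ij}.
Row 1: 1*0=0, 1*-1=-1, -7*-1=7 => row sum = 6
Row 2: 1*-5=-5, -8*-5=40, -2*4=-8 => row sum = 27
Row 3: 0*-3=0, 6*-4=-24, -3*-8=24 => row sum = 0
Total = 6 + 27 + 0 = 33

33


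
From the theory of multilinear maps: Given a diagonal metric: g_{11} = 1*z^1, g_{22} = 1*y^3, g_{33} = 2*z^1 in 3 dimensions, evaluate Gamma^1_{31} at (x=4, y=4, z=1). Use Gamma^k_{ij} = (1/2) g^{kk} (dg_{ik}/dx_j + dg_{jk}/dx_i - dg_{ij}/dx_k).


For a diagonal metric, Gamma^k_{ij} = (1/2) g^{kk} (dg_{ik}/dx_j + dg_{jk}/dx_i - dg_{ij}/dx_k).
The metric is diagonal, so g_{ab} = 0 for a != b.
At the given point: g_{11} = 1, g_{22} = 64, g_{33} = 2
g^{11} = 1/1
dg_{31}/dx_1 = 0 (off-diagonal)
dg_{11}/dx_3 = dg_{11}/dx_3 = 1
dg_{31}/dx_1 = 0 (off-diagonal)
Numerator = 0 + 1 - 0 = 1
Gamma^1_{31} = 1 / (2 * 1) = 1/2

1/2


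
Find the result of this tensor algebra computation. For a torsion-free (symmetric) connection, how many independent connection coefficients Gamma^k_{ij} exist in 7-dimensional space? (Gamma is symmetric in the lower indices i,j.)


Christoffel symbols Gamma^k_{ij} are symmetric in i,j, so there are d * d(d+1)/2 independent symbols.
d = 7
d(d+1)/2 = 7 * 8 / 2 = 28
Total = 7 * 28 = 196

196


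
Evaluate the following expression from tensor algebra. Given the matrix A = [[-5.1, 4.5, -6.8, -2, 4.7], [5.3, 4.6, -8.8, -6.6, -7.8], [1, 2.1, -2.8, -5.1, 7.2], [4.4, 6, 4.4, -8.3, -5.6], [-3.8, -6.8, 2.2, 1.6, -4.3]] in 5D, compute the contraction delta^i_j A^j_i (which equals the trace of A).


The contraction (trace) of a rank-2 tensor is the sum of its diagonal elements.
Diagonal entries: A[1,1] = -5.1, A[2,2] = 4.6, A[3,3] = -2.8, A[4,4] = -8.3, A[5,5] = -4.3
Tr(A) = -5.1 + 4.6 + -2.8 + -8.3 + -4.3 = -15.9

-15.9


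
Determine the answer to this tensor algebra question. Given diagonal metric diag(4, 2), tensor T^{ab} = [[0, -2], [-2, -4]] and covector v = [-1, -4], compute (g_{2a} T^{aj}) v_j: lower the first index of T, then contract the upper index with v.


Step 1: lower the first index. For a diagonal metric, g_{ia} T^{aj} = g_{ii} T^{ij} (no sum on i).
g_{22} = 2
S_2{}^1 = 2 * T^{21} = 2 * -2 = -4
S_2{}^2 = 2 * T^{22} = 2 * -4 = -8
Step 2: contract S_2{}^j with v_j.
S_2{}^1 * v_1 = -4 * -1 = 4
S_2{}^2 * v_2 = -8 * -4 = 32
Result = 4 + 32 = 36

36


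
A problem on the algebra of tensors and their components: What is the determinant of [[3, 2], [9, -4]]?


For a 2x2 matrix [[a, b], [c, d]], det = a*d - b*c.
a = 3, b = 2, c = 9, d = -4
a*d = 3 * -4 = -12
b*c = 2 * 9 = 18
det = -12 - 18 = -30

-30


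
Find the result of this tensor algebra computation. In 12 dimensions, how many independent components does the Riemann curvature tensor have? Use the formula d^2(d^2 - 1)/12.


The Riemann tensor in d dimensions has d^2(d^2 - 1)/12 independent components.
d = 12, so d^2 = 144
d^2 - 1 = 143
d^2(d^2 - 1) = 144 * 143 = 20592
Divide by 12: 20592 / 12 = 1716

1716


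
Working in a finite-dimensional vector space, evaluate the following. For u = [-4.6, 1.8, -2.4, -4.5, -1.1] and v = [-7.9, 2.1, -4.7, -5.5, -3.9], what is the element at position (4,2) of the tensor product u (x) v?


The outer product entry T_{ij} = u_i * v_j.
We need i=4, j=2.
u_4 = -4.5, v_2 = 2.1
T_{4,2} = -4.5 * 2.1 = -9.45

-9.45


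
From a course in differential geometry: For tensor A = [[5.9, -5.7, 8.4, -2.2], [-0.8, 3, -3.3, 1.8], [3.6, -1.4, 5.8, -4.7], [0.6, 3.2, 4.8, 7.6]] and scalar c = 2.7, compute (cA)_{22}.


Scalar multiplication: (cA)_{ij} = c * A_{ij}.
c = 2.7
A_{22} = 3
(cA)_{22} = 2.7 * 3 = 8.1

8.1


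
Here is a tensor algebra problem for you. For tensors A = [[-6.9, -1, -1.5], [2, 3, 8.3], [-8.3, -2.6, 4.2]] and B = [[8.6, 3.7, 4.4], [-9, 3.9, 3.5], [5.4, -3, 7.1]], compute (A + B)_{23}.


Tensor addition is component-wise: (A + B)_{ij} = A_{ij} + B_{ij}.
A_{23} = 8.3
B_{23} = 3.5
(A + B)_{23} = 8.3 + 3.5 = 11.8

11.8


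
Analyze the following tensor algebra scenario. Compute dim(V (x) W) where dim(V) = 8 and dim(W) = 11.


The dimension of a tensor product is the product of dimensions.
dim(V) = 8, dim(W) = 11
dim(V (x) W) = 8 * 11 = 88

88


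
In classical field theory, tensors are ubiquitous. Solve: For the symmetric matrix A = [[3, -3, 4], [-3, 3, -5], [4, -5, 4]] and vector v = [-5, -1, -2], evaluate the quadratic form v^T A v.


First compute Av:
(Av)_1 = 3*-5 + -3*-1 + 4*-2 = -20
(Av)_2 = -3*-5 + 3*-1 + -5*-2 = 22
(Av)_3 = 4*-5 + -5*-1 + 4*-2 = -23
Av = [-20, 22, -23]
Then v^T (Av) = -5*-20 + -1*22 + -2*-23
= 100 + -22 + 46 = 124

124


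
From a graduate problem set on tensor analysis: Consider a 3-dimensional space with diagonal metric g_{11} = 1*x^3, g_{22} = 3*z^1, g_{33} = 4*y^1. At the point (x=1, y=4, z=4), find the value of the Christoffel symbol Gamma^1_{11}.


For a diagonal metric, Gamma^k_{ij} = (1/2) g^{kk} (dg_{ik}/dx_j + dg_{jk}/dx_i - dg_{ij}/dx_k).
The metric is diagonal, so g_{ab} = 0 for a != b.
At the given point: g_{11} = 1, g_{22} = 12, g_{33} = 16
g^{11} = 1/1
dg_{11}/dx_1 = dg_{11}/dx_1 = 3
dg_{11}/dx_1 = dg_{11}/dx_1 = 3
dg_{11}/dx_1 = dg_{11}/dx_1 = 3
Numerator = 3 + 3 - 3 = 3
Gamma^1_{11} = 3 / (2 * 1) = 3/2

3/2


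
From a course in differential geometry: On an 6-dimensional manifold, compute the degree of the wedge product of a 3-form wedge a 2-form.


The degree of a wedge product is the sum of the degrees of the individual forms.
Degrees: 3, 2
Total degree = 3 + 2 = 5

5


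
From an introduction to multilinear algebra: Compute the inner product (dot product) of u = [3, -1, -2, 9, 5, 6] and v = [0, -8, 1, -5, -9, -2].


The inner product u . v = sum of u_i * v_i.
Term-by-term: 3 * 0, -1 * -8, -2 * 1, 9 * -5, 5 * -9, 6 * -2
Products: 0, 8, -2, -45, -45, -12
Sum = 0 + 8 + -2 + -45 + -45 + -12 = -96

-96


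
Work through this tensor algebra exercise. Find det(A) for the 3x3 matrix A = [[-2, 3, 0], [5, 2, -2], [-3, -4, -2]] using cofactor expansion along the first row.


Expanding along the first row, det(A) = a11*M_11 - a12*M_12 + a13*M_13, where M_1j is the (1,j) minor.
Minor M_11 = 2*-2 - -2*-4 = -12
Minor M_12 = 5*-2 - -2*-3 = -16
Minor M_13 = 5*-4 - 2*-3 = -14
det = -2*(-12) - 3*(-16) + 0*(-14)
    = 24 - -48 + 0
    = 72

72


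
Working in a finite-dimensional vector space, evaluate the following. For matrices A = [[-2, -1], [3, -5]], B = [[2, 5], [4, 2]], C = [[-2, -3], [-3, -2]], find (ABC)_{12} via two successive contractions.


(ABC)_{12} = sum_m (AB)_{1m} C_{m2}. First compute row 1 of AB.
(AB)_{11} = -2*2 + -1*4 = -8
(AB)_{12} = -2*5 + -1*2 = -12
Now contract with column 2 of C:
(AB)_{11} * C_{12} = -8 * -3 = 24
(AB)_{12} * C_{22} = -12 * -2 = 24
(ABC)_{12} = 24 + 24 = 48

48


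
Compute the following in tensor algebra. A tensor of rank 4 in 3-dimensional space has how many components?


The number of components of a rank-r tensor in d dimensions is d^r.
Here d = 3 and r = 4.
3^4 = 81

81


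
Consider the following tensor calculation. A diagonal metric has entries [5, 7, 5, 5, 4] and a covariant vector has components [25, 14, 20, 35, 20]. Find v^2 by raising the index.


To raise an index with a diagonal metric: v^i = v_i / g_{ii}.
For index 2: v_2 = 14, g_{22} = 7
v^2 = 14 / 7 = 2

2


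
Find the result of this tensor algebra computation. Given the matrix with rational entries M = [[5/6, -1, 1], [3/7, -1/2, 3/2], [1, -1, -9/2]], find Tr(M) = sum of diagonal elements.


The trace is the sum of diagonal entries.
Diagonal: M[1,1] = 5/6, M[2,2] = -1/2, M[3,3] = -9/2
Tr(M) = 5/6 + -1/2 + -9/2
Computing step by step:
After adding M[1,1]: 5/6
After adding M[2,2]: 1/3
After adding M[3,3]: -25/6
Tr(M) = -25/6

-25/6


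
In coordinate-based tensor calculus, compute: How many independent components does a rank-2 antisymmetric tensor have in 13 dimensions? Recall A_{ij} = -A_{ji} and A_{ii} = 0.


An antisymmetric rank-2 tensor satisfies A_{ij} = -A_{ji}, so diagonal entries are zero.
The independent components are the upper-triangular entries: C(n, 2) = n(n-1)/2.
n = 13
C(13, 2) = 13 * 12 / 2 = 156 / 2 = 78

78


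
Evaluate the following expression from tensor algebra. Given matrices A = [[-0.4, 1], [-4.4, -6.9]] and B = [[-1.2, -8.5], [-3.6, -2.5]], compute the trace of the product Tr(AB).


Tr(AB) = sum_i (AB)_{ii} where (AB)_{ii} = sum_k A_{ik} B_{ki}.
(AB)_{11} = -0.4*-1.2 + 1*-3.6 = -3.12
(AB)_{22} = -4.4*-8.5 + -6.9*-2.5 = 54.65
Tr(AB) = -3.12 + 54.65 = 51.53

51.53


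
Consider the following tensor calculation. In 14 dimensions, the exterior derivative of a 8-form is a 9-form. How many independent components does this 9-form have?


The exterior derivative of a p-form is a (p+1)-form.
Its number of independent components is C(n, p+1).
n = 14, p+1 = 9
C(14, 9) = 2002

2002


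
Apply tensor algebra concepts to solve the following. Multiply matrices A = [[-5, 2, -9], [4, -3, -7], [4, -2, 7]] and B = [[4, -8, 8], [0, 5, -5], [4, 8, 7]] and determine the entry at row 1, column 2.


(AB)_{ij} = sum_k A_{ik} B_{kj}.
For i=1, j=2:
A_{11} * B_{12} = -5 * -8 = 40
A_{12} * B_{22} = 2 * 5 = 10
A_{13} * B_{32} = -9 * 8 = -72
Sum = 40 + 10 + -72 = -22

-22


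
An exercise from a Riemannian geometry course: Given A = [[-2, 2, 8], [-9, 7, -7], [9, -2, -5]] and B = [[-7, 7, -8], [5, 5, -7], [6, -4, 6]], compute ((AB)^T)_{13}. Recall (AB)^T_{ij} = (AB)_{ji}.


(AB)^T_{ij} = (AB)_{ji} = sum_k A_{jk} B_{ki}.
For i=1, j=3 we need (AB)_{31}:
A_{31} * B_{11} = 9 * -7 = -63
A_{32} * B_{21} = -2 * 5 = -10
A_{33} * B_{31} = -5 * 6 = -30
Sum = -63 + -10 + -30 = -103

-103


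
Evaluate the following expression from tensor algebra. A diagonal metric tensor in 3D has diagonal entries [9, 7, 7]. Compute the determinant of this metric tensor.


For a diagonal metric, the determinant is the product of diagonal entries.
Diagonal entries: 9, 7, 7
det(g) = 9 * 7 * 7 = 441

441


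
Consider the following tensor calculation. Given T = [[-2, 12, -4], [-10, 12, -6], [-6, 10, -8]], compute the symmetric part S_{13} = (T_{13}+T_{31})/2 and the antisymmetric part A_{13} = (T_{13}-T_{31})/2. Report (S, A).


T_{13} = -4
T_{31} = -6
S_{13} = (-4 + -6)/2 = -10/2 = -5
A_{13} = (-4 - -6)/2 = 2/2 = 1
Check: S + A = -5 + 1 = -4 = T_{13}.

(-5, 1)


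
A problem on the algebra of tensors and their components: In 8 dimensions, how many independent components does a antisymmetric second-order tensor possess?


A antisymmetric rank-2 tensor in d dimensions has d(d-1)/2 independent components.
d = 8
d(d-1)/2 = 8 * 7 / 2 = 56 / 2 = 28

28


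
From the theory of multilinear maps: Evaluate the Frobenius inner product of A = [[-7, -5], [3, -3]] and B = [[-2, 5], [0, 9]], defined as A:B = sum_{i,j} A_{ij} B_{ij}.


A:B = sum over all i,j of A_{ij} * B_{ij}.
Row 1: -7*-2=14, -5*5=-25 => row sum = -11
Row 2: 3*0=0, -3*9=-27 => row sum = -27
Total = -11 + -27 = -38

-38


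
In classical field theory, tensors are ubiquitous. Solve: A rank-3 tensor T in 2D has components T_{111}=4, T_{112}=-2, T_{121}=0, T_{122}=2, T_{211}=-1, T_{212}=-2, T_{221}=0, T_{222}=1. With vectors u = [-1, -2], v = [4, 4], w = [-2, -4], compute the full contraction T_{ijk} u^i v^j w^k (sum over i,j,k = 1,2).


S = sum over i,j,k of T_{ijk} u_i v_j w_k. Expanding all 8 terms:
T_{111}*u_1*v_1*w_1 = 4*-1*4*-2 = 32  (running total: 32)
T_{112}*u_1*v_1*w_2 = -2*-1*4*-4 = -32  (running total: 0)
T_{121}*u_1*v_2*w_1 = 0*-1*4*-2 = 0  (running total: 0)
T_{122}*u_1*v_2*w_2 = 2*-1*4*-4 = 32  (running total: 32)
T_{211}*u_2*v_1*w_1 = -1*-2*4*-2 = -16  (running total: 16)
T_{212}*u_2*v_1*w_2 = -2*-2*4*-4 = -64  (running total: -48)
T_{221}*u_2*v_2*w_1 = 0*-2*4*-2 = 0  (running total: -48)
T_{222}*u_2*v_2*w_2 = 1*-2*4*-4 = 32  (running total: -16)
S = -16

-16


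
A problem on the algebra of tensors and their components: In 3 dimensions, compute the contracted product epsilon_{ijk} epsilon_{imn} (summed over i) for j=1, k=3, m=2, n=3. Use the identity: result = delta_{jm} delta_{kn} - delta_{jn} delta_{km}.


Using the identity: epsilon_{ijk} epsilon_{imn} = delta_{jm} delta_{kn} - delta_{jn} delta_{km}.
delta_{12} = 0
delta_{33} = 1
delta_{13} = 0
delta_{32} = 0
Result = 0 * 1 - 0 * 0 = 0 - 0 = 0

0


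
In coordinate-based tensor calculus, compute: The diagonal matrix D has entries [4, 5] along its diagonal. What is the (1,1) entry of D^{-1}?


For a diagonal matrix, the inverse has entries (D^{-1})_{ii} = 1/d_{ii}.
The diagonal entries are: d_{11} = 4, d_{22} = 5
We need (D^{-1})_{11} = 1/d_{11} = 1/4 = 1/4

1/4


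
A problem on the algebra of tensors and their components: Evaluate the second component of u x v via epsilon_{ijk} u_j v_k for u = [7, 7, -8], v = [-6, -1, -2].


(u x v)_2 = sum_{j,k} epsilon_{2jk} u_j v_k. Only permutations of (1,2,3) contribute; the two non-zero terms are:
eps_{213} u_1 v_3 = -1 * 7 * -2 = 14
eps_{231} u_3 v_1 = 1 * -8 * -6 = 48
(u x v)_2 = 62

62


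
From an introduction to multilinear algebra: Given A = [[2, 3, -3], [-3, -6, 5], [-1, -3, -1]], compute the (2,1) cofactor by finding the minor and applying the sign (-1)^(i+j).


To find cofactor C_{21}, delete row 2 and column 1.
The resulting 2x2 submatrix is: [[3, -3], [-3, -1]]
Minor M_{21} = 3*-1 - -3*-3
  = -3 - 9 = -12
Sign = (-1)^(2+1) = (-1)^3 = -1
Cofactor C_{21} = -1 * -12 = 12

12


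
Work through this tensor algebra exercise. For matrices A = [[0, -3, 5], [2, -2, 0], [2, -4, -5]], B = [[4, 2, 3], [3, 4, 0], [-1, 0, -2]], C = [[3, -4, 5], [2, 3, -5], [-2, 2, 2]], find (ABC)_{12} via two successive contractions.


(ABC)_{12} = sum_m (AB)_{1m} C_{m2}. First compute row 1 of AB.
(AB)_{11} = 0*4 + -3*3 + 5*-1 = -14
(AB)_{12} = 0*2 + -3*4 + 5*0 = -12
(AB)_{13} = 0*3 + -3*0 + 5*-2 = -10
Now contract with column 2 of C:
(AB)_{11} * C_{12} = -14 * -4 = 56
(AB)_{12} * C_{22} = -12 * 3 = -36
(AB)_{13} * C_{32} = -10 * 2 = -20
(ABC)_{12} = 56 + -36 + -20 = 0

0


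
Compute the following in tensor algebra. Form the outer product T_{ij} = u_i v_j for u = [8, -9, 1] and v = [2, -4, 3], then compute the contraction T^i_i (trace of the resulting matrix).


The outer product gives T_{ij} = u_i v_j.
The trace (contraction) is Tr(T) = sum_i T_{ii} = sum_i u_i v_i.
Diagonal entries:
T_{11} = u_1 * v_1 = 8 * 2 = 16
T_{22} = u_2 * v_2 = -9 * -4 = 36
T_{33} = u_3 * v_3 = 1 * 3 = 3
Tr(T) = 16 + 36 + 3 = 55

55


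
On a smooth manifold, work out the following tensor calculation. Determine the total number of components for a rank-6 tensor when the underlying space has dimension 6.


The number of components of a rank-r tensor in d dimensions is d^r.
Here d = 6 and r = 6.
6^6 = 46656

46656


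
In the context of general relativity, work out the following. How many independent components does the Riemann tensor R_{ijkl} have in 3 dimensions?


The Riemann tensor in d dimensions has d^2(d^2 - 1)/12 independent components.
d = 3, so d^2 = 9
d^2 - 1 = 8
d^2(d^2 - 1) = 9 * 8 = 72
Divide by 12: 72 / 12 = 6

6


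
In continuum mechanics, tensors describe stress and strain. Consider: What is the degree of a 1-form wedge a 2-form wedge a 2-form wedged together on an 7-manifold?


The degree of a wedge product is the sum of the degrees of the individual forms.
Degrees: 1, 2, 2
Total degree = 1 + 2 + 2 = 5

5


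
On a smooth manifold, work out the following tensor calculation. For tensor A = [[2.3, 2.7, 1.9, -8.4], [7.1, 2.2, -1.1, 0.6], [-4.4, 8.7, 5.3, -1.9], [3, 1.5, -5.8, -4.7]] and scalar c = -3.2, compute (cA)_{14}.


Scalar multiplication: (cA)_{ij} = c * A_{ij}.
c = -3.2
A_{14} = -8.4
(cA)_{14} = -3.2 * -8.4 = 26.88

26.88


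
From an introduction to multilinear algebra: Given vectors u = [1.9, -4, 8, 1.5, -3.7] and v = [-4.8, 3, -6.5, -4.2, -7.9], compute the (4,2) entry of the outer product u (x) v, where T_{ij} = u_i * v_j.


The outer product entry T_{ij} = u_i * v_j.
We need i=4, j=2.
u_4 = 1.5, v_2 = 3
T_{4,2} = 1.5 * 3 = 4.5

4.5


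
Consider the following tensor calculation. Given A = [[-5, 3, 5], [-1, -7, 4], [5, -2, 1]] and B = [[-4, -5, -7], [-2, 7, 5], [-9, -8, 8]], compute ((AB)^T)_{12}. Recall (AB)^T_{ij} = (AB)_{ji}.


(AB)^T_{ij} = (AB)_{ji} = sum_k A_{jk} B_{ki}.
For i=1, j=2 we need (AB)_{21}:
A_{21} * B_{11} = -1 * -4 = 4
A_{22} * B_{21} = -7 * -2 = 14
A_{23} * B_{31} = 4 * -9 = -36
Sum = 4 + 14 + -36 = -18

-18


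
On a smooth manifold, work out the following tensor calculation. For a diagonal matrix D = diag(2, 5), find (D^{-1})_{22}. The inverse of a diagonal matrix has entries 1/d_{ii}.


For a diagonal matrix, the inverse has entries (D^{-1})_{ii} = 1/d_{ii}.
The diagonal entries are: d_{11} = 2, d_{22} = 5
We need (D^{-1})_{22} = 1/d_{22} = 1/5 = 1/5

1/5


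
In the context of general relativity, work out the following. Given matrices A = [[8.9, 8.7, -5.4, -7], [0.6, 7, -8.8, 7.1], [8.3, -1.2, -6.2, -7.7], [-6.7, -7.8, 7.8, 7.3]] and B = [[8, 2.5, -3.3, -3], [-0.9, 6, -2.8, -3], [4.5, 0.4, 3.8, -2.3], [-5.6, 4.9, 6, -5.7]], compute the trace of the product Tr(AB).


Tr(AB) = sum_i (AB)_{ii} where (AB)_{ii} = sum_k A_{ik} B_{ki}.
(AB)_{11} = 8.9*8 + 8.7*-0.9 + -5.4*4.5 + -7*-5.6 = 78.27
(AB)_{22} = 0.6*2.5 + 7*6 + -8.8*0.4 + 7.1*4.9 = 74.77
(AB)_{33} = 8.3*-3.3 + -1.2*-2.8 + -6.2*3.8 + -7.7*6 = -93.79
(AB)_{44} = -6.7*-3 + -7.8*-3 + 7.8*-2.3 + 7.3*-5.7 = -16.05
Tr(AB) = 78.27 + 74.77 + -93.79 + -16.05 = 43.2

43.2


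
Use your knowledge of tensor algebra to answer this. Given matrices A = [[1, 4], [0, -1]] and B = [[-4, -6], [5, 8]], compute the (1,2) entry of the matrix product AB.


(AB)_{ij} = sum_k A_{ik} B_{kj}.
For i=1, j=2:
A_{11} * B_{12} = 1 * -6 = -6
A_{12} * B_{22} = 4 * 8 = 32
Sum = -6 + 32 = 26

26


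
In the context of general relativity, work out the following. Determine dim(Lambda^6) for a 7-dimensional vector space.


The dimension of the space of p-forms on an n-dimensional space is C(n, p).
n = 7, p = 6
C(7, 6) = 7! / (6! * 1!) = 7

7


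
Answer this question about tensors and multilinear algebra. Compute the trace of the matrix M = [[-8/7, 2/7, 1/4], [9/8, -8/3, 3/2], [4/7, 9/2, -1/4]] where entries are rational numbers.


The trace is the sum of diagonal entries.
Diagonal: M[1,1] = -8/7, M[2,2] = -8/3, M[3,3] = -1/4
Tr(M) = -8/7 + -8/3 + -1/4
Computing step by step:
After adding M[1,1]: -8/7
After adding M[2,2]: -80/21
After adding M[3,3]: -341/84
Tr(M) = -341/84

-341/84


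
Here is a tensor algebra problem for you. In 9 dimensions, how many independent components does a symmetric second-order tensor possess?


A symmetric rank-2 tensor in d dimensions has d(d+1)/2 independent components.
d = 9
d(d+1)/2 = 9 * 10 / 2 = 90 / 2 = 45

45


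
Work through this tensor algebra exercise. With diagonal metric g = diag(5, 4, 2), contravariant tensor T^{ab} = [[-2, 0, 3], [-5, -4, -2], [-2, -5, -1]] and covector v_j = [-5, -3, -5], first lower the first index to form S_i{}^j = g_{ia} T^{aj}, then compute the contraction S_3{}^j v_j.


Step 1: lower the first index. For a diagonal metric, g_{ia} T^{aj} = g_{ii} T^{ij} (no sum on i).
g_{33} = 2
S_3{}^1 = 2 * T^{31} = 2 * -2 = -4
S_3{}^2 = 2 * T^{32} = 2 * -5 = -10
S_3{}^3 = 2 * T^{33} = 2 * -1 = -2
Step 2: contract S_3{}^j with v_j.
S_3{}^1 * v_1 = -4 * -5 = 20
S_3{}^2 * v_2 = -10 * -3 = 30
S_3{}^3 * v_3 = -2 * -5 = 10
Result = 20 + 30 + 10 = 60

60


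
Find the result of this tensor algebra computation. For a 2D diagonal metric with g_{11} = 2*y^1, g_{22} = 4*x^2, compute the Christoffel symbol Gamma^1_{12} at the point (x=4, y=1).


For a diagonal metric, Gamma^k_{ij} = (1/2) g^{kk} (dg_{ik}/dx_j + dg_{jk}/dx_i - dg_{ij}/dx_k).
The metric is diagonal, so g_{ab} = 0 for a != b.
At the given point: g_{11} = 2, g_{22} = 64
g^{11} = 1/2
dg_{11}/dx_2 = dg_{11}/dx_2 = 2
dg_{21}/dx_1 = 0 (off-diagonal)
dg_{12}/dx_1 = 0 (off-diagonal)
Numerator = 2 + 0 - 0 = 2
Gamma^1_{12} = 2 / (2 * 2) = 1/2

1/2


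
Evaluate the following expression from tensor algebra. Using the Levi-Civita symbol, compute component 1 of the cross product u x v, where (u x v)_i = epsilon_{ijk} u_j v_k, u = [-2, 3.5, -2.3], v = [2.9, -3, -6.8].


(u x v)_1 = sum_{j,k} epsilon_{1jk} u_j v_k. Only permutations of (1,2,3) contribute; the two non-zero terms are:
eps_{123} u_2 v_3 = 1 * 3.5 * -6.8 = -23.8
eps_{132} u_3 v_2 = -1 * -2.3 * -3 = -6.9
(u x v)_1 = -30.7

-30.7


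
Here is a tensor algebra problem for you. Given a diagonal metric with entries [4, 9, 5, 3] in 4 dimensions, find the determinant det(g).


For a diagonal metric, the determinant is the product of diagonal entries.
Diagonal entries: 4, 9, 5, 3
det(g) = 4 * 9 * 5 * 3 = 540

540


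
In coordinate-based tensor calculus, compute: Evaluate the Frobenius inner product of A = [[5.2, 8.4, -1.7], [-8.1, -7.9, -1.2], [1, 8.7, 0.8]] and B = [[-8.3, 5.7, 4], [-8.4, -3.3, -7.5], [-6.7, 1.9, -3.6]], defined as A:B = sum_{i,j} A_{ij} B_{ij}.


A:B = sum over all i,j of A_{ij} * B_{ij}.
Row 1: 5.2*-8.3=-43.16, 8.4*5.7=47.88, -1.7*4=-6.8 => row sum = -2.08
Row 2: -8.1*-8.4=68.04, -7.9*-3.3=26.07, -1.2*-7.5=9 => row sum = 103.11
Row 3: 1*-6.7=-6.7, 8.7*1.9=16.53, 0.8*-3.6=-2.88 => row sum = 6.95
Total = -2.08 + 103.11 + 6.95 = 107.98

107.98


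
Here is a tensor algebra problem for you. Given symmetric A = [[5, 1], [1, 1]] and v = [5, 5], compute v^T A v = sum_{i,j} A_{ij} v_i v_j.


First compute Av:
(Av)_1 = 5*5 + 1*5 = 30
(Av)_2 = 1*5 + 1*5 = 10
Av = [30, 10]
Then v^T (Av) = 5*30 + 5*10
= 150 + 50 = 200

200


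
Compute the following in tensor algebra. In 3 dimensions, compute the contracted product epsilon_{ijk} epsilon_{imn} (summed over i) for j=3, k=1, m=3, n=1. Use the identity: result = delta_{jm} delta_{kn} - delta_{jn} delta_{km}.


Using the identity: epsilon_{ijk} epsilon_{imn} = delta_{jm} delta_{kn} - delta_{jn} delta_{km}.
delta_{33} = 1
delta_{11} = 1
delta_{31} = 0
delta_{13} = 0
Result = 1 * 1 - 0 * 0 = 1 - 0 = 1

1


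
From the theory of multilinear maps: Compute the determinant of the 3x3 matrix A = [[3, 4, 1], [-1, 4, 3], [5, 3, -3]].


Expanding along the first row, det(A) = a11*M_11 - a12*M_12 + a13*M_13, where M_1j is the (1,j) minor.
Minor M_11 = 4*-3 - 3*3 = -21
Minor M_12 = -1*-3 - 3*5 = -12
Minor M_13 = -1*3 - 4*5 = -23
det = 3*(-21) - 4*(-12) + 1*(-23)
    = -63 - -48 + -23
    = -38

-38


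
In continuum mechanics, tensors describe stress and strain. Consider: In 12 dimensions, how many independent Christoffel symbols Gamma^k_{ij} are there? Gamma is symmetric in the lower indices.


Christoffel symbols Gamma^k_{ij} are symmetric in i,j, so there are d * d(d+1)/2 independent symbols.
d = 12
d(d+1)/2 = 12 * 13 / 2 = 78
Total = 12 * 78 = 936

936


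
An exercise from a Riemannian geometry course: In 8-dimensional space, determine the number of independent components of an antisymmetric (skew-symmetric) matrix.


An antisymmetric rank-2 tensor satisfies A_{ij} = -A_{ji}, so diagonal entries are zero.
The independent components are the upper-triangular entries: C(n, 2) = n(n-1)/2.
n = 8
C(8, 2) = 8 * 7 / 2 = 56 / 2 = 28

28
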